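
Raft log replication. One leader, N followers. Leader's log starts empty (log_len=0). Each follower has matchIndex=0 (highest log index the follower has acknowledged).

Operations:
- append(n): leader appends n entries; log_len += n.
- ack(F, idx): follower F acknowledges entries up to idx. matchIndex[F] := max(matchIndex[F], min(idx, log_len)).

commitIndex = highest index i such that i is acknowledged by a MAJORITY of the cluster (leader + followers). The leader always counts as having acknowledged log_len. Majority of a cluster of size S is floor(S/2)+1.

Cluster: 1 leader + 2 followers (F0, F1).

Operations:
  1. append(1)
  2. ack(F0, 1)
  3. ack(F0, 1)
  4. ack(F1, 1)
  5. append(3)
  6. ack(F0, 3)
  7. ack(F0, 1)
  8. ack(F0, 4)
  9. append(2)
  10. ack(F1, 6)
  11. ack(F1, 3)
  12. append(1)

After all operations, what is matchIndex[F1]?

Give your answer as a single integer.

Answer: 6

Derivation:
Op 1: append 1 -> log_len=1
Op 2: F0 acks idx 1 -> match: F0=1 F1=0; commitIndex=1
Op 3: F0 acks idx 1 -> match: F0=1 F1=0; commitIndex=1
Op 4: F1 acks idx 1 -> match: F0=1 F1=1; commitIndex=1
Op 5: append 3 -> log_len=4
Op 6: F0 acks idx 3 -> match: F0=3 F1=1; commitIndex=3
Op 7: F0 acks idx 1 -> match: F0=3 F1=1; commitIndex=3
Op 8: F0 acks idx 4 -> match: F0=4 F1=1; commitIndex=4
Op 9: append 2 -> log_len=6
Op 10: F1 acks idx 6 -> match: F0=4 F1=6; commitIndex=6
Op 11: F1 acks idx 3 -> match: F0=4 F1=6; commitIndex=6
Op 12: append 1 -> log_len=7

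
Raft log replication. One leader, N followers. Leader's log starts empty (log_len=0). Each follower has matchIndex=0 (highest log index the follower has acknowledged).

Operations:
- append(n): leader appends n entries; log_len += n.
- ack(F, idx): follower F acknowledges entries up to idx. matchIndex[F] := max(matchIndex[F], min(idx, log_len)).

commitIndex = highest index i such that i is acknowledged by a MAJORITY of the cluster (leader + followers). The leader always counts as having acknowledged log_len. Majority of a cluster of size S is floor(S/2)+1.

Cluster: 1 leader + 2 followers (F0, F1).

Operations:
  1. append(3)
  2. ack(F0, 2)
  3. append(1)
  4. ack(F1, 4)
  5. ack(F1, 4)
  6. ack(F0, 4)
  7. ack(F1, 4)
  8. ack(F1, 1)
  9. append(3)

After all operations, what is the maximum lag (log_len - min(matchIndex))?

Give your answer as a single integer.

Op 1: append 3 -> log_len=3
Op 2: F0 acks idx 2 -> match: F0=2 F1=0; commitIndex=2
Op 3: append 1 -> log_len=4
Op 4: F1 acks idx 4 -> match: F0=2 F1=4; commitIndex=4
Op 5: F1 acks idx 4 -> match: F0=2 F1=4; commitIndex=4
Op 6: F0 acks idx 4 -> match: F0=4 F1=4; commitIndex=4
Op 7: F1 acks idx 4 -> match: F0=4 F1=4; commitIndex=4
Op 8: F1 acks idx 1 -> match: F0=4 F1=4; commitIndex=4
Op 9: append 3 -> log_len=7

Answer: 3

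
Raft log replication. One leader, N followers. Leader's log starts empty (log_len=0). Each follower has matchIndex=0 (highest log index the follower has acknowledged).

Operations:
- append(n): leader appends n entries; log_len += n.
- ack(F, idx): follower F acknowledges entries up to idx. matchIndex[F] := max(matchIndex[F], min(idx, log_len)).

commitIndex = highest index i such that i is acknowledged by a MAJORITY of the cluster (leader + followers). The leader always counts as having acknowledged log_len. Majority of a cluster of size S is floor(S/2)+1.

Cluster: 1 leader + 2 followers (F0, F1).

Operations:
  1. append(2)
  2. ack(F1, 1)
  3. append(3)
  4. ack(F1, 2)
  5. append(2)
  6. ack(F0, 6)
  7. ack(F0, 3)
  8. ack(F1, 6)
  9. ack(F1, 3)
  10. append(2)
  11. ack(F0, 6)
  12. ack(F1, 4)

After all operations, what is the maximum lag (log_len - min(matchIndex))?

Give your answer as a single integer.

Answer: 3

Derivation:
Op 1: append 2 -> log_len=2
Op 2: F1 acks idx 1 -> match: F0=0 F1=1; commitIndex=1
Op 3: append 3 -> log_len=5
Op 4: F1 acks idx 2 -> match: F0=0 F1=2; commitIndex=2
Op 5: append 2 -> log_len=7
Op 6: F0 acks idx 6 -> match: F0=6 F1=2; commitIndex=6
Op 7: F0 acks idx 3 -> match: F0=6 F1=2; commitIndex=6
Op 8: F1 acks idx 6 -> match: F0=6 F1=6; commitIndex=6
Op 9: F1 acks idx 3 -> match: F0=6 F1=6; commitIndex=6
Op 10: append 2 -> log_len=9
Op 11: F0 acks idx 6 -> match: F0=6 F1=6; commitIndex=6
Op 12: F1 acks idx 4 -> match: F0=6 F1=6; commitIndex=6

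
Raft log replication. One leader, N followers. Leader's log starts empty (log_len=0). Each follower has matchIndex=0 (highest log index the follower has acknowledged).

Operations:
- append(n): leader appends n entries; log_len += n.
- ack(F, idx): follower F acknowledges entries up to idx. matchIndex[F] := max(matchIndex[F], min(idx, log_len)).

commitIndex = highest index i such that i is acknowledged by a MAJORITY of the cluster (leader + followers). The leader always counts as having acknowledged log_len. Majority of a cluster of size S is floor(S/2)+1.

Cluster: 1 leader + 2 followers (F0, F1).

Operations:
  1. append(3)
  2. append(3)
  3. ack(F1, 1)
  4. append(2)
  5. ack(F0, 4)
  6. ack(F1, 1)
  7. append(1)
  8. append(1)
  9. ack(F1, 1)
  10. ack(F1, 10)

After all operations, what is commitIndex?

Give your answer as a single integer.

Answer: 10

Derivation:
Op 1: append 3 -> log_len=3
Op 2: append 3 -> log_len=6
Op 3: F1 acks idx 1 -> match: F0=0 F1=1; commitIndex=1
Op 4: append 2 -> log_len=8
Op 5: F0 acks idx 4 -> match: F0=4 F1=1; commitIndex=4
Op 6: F1 acks idx 1 -> match: F0=4 F1=1; commitIndex=4
Op 7: append 1 -> log_len=9
Op 8: append 1 -> log_len=10
Op 9: F1 acks idx 1 -> match: F0=4 F1=1; commitIndex=4
Op 10: F1 acks idx 10 -> match: F0=4 F1=10; commitIndex=10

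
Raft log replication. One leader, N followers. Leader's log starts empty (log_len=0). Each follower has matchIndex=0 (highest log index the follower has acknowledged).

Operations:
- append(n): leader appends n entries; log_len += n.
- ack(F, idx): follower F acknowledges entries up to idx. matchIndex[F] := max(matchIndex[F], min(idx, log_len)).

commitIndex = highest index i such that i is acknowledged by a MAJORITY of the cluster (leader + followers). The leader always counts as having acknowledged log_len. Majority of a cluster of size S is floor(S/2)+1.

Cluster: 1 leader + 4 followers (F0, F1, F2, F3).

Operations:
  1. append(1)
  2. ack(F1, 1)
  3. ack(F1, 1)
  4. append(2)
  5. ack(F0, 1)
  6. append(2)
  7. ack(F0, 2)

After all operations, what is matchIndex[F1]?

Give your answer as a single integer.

Op 1: append 1 -> log_len=1
Op 2: F1 acks idx 1 -> match: F0=0 F1=1 F2=0 F3=0; commitIndex=0
Op 3: F1 acks idx 1 -> match: F0=0 F1=1 F2=0 F3=0; commitIndex=0
Op 4: append 2 -> log_len=3
Op 5: F0 acks idx 1 -> match: F0=1 F1=1 F2=0 F3=0; commitIndex=1
Op 6: append 2 -> log_len=5
Op 7: F0 acks idx 2 -> match: F0=2 F1=1 F2=0 F3=0; commitIndex=1

Answer: 1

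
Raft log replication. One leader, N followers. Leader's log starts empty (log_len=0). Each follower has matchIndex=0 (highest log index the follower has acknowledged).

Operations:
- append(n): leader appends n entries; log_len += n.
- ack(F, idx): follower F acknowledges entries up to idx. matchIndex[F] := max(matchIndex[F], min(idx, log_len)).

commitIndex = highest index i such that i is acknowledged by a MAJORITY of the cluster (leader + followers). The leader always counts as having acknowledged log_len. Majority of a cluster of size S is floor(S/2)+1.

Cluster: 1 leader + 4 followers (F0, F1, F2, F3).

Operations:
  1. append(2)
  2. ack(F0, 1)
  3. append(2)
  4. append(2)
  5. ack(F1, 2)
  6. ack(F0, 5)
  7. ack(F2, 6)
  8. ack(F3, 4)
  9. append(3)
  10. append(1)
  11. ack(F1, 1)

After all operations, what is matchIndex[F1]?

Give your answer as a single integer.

Op 1: append 2 -> log_len=2
Op 2: F0 acks idx 1 -> match: F0=1 F1=0 F2=0 F3=0; commitIndex=0
Op 3: append 2 -> log_len=4
Op 4: append 2 -> log_len=6
Op 5: F1 acks idx 2 -> match: F0=1 F1=2 F2=0 F3=0; commitIndex=1
Op 6: F0 acks idx 5 -> match: F0=5 F1=2 F2=0 F3=0; commitIndex=2
Op 7: F2 acks idx 6 -> match: F0=5 F1=2 F2=6 F3=0; commitIndex=5
Op 8: F3 acks idx 4 -> match: F0=5 F1=2 F2=6 F3=4; commitIndex=5
Op 9: append 3 -> log_len=9
Op 10: append 1 -> log_len=10
Op 11: F1 acks idx 1 -> match: F0=5 F1=2 F2=6 F3=4; commitIndex=5

Answer: 2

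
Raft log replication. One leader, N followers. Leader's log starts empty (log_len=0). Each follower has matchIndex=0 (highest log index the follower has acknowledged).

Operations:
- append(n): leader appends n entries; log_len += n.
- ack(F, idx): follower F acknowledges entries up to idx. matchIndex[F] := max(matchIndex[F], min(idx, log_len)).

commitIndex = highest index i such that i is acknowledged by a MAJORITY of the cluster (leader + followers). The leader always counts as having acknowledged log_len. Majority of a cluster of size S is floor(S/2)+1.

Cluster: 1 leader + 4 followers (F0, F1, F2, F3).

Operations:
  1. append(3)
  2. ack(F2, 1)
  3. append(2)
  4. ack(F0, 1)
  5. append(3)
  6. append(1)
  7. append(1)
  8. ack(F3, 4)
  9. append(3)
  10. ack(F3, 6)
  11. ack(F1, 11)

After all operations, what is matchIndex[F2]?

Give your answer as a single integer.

Op 1: append 3 -> log_len=3
Op 2: F2 acks idx 1 -> match: F0=0 F1=0 F2=1 F3=0; commitIndex=0
Op 3: append 2 -> log_len=5
Op 4: F0 acks idx 1 -> match: F0=1 F1=0 F2=1 F3=0; commitIndex=1
Op 5: append 3 -> log_len=8
Op 6: append 1 -> log_len=9
Op 7: append 1 -> log_len=10
Op 8: F3 acks idx 4 -> match: F0=1 F1=0 F2=1 F3=4; commitIndex=1
Op 9: append 3 -> log_len=13
Op 10: F3 acks idx 6 -> match: F0=1 F1=0 F2=1 F3=6; commitIndex=1
Op 11: F1 acks idx 11 -> match: F0=1 F1=11 F2=1 F3=6; commitIndex=6

Answer: 1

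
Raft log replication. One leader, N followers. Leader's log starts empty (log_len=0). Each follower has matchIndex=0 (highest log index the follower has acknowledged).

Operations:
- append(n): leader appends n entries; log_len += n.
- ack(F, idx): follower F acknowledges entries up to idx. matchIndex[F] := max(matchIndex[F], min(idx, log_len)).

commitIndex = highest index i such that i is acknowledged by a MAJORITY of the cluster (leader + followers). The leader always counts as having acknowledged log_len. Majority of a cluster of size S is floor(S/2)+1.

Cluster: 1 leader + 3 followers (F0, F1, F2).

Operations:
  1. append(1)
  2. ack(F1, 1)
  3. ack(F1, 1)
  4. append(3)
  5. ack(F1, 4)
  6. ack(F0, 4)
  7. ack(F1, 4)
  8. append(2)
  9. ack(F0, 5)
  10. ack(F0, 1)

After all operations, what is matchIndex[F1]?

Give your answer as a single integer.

Answer: 4

Derivation:
Op 1: append 1 -> log_len=1
Op 2: F1 acks idx 1 -> match: F0=0 F1=1 F2=0; commitIndex=0
Op 3: F1 acks idx 1 -> match: F0=0 F1=1 F2=0; commitIndex=0
Op 4: append 3 -> log_len=4
Op 5: F1 acks idx 4 -> match: F0=0 F1=4 F2=0; commitIndex=0
Op 6: F0 acks idx 4 -> match: F0=4 F1=4 F2=0; commitIndex=4
Op 7: F1 acks idx 4 -> match: F0=4 F1=4 F2=0; commitIndex=4
Op 8: append 2 -> log_len=6
Op 9: F0 acks idx 5 -> match: F0=5 F1=4 F2=0; commitIndex=4
Op 10: F0 acks idx 1 -> match: F0=5 F1=4 F2=0; commitIndex=4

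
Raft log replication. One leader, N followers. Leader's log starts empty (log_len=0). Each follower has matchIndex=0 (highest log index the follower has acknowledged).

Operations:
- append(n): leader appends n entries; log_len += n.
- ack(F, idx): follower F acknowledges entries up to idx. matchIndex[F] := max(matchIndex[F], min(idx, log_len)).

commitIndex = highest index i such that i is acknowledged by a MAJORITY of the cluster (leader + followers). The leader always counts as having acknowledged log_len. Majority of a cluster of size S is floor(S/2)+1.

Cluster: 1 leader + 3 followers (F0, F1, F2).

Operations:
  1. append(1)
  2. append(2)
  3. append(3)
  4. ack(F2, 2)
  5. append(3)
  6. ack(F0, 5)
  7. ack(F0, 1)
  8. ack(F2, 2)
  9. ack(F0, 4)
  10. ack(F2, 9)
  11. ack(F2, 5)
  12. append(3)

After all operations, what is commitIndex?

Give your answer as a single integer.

Answer: 5

Derivation:
Op 1: append 1 -> log_len=1
Op 2: append 2 -> log_len=3
Op 3: append 3 -> log_len=6
Op 4: F2 acks idx 2 -> match: F0=0 F1=0 F2=2; commitIndex=0
Op 5: append 3 -> log_len=9
Op 6: F0 acks idx 5 -> match: F0=5 F1=0 F2=2; commitIndex=2
Op 7: F0 acks idx 1 -> match: F0=5 F1=0 F2=2; commitIndex=2
Op 8: F2 acks idx 2 -> match: F0=5 F1=0 F2=2; commitIndex=2
Op 9: F0 acks idx 4 -> match: F0=5 F1=0 F2=2; commitIndex=2
Op 10: F2 acks idx 9 -> match: F0=5 F1=0 F2=9; commitIndex=5
Op 11: F2 acks idx 5 -> match: F0=5 F1=0 F2=9; commitIndex=5
Op 12: append 3 -> log_len=12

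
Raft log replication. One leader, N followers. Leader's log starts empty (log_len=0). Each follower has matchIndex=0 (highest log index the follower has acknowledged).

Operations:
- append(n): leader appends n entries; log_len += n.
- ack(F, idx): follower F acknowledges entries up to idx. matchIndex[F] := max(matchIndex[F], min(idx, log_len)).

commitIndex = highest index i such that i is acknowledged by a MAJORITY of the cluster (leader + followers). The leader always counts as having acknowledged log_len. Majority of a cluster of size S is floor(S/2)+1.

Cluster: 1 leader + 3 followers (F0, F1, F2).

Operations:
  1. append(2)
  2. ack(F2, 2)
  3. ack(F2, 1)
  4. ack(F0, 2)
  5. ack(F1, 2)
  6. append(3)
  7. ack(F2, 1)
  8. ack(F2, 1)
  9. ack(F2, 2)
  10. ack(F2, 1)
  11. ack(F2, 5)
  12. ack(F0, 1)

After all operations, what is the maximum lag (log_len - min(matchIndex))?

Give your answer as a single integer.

Op 1: append 2 -> log_len=2
Op 2: F2 acks idx 2 -> match: F0=0 F1=0 F2=2; commitIndex=0
Op 3: F2 acks idx 1 -> match: F0=0 F1=0 F2=2; commitIndex=0
Op 4: F0 acks idx 2 -> match: F0=2 F1=0 F2=2; commitIndex=2
Op 5: F1 acks idx 2 -> match: F0=2 F1=2 F2=2; commitIndex=2
Op 6: append 3 -> log_len=5
Op 7: F2 acks idx 1 -> match: F0=2 F1=2 F2=2; commitIndex=2
Op 8: F2 acks idx 1 -> match: F0=2 F1=2 F2=2; commitIndex=2
Op 9: F2 acks idx 2 -> match: F0=2 F1=2 F2=2; commitIndex=2
Op 10: F2 acks idx 1 -> match: F0=2 F1=2 F2=2; commitIndex=2
Op 11: F2 acks idx 5 -> match: F0=2 F1=2 F2=5; commitIndex=2
Op 12: F0 acks idx 1 -> match: F0=2 F1=2 F2=5; commitIndex=2

Answer: 3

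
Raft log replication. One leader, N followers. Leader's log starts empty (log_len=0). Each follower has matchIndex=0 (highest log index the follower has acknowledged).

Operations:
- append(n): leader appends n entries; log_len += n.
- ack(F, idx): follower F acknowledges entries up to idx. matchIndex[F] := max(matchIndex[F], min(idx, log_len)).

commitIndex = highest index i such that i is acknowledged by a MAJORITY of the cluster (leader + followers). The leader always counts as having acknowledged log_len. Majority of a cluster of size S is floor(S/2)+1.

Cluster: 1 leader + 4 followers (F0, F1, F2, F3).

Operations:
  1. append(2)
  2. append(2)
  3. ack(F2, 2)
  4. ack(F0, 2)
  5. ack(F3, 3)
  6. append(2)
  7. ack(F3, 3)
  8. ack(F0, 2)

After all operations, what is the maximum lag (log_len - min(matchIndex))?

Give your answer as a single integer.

Op 1: append 2 -> log_len=2
Op 2: append 2 -> log_len=4
Op 3: F2 acks idx 2 -> match: F0=0 F1=0 F2=2 F3=0; commitIndex=0
Op 4: F0 acks idx 2 -> match: F0=2 F1=0 F2=2 F3=0; commitIndex=2
Op 5: F3 acks idx 3 -> match: F0=2 F1=0 F2=2 F3=3; commitIndex=2
Op 6: append 2 -> log_len=6
Op 7: F3 acks idx 3 -> match: F0=2 F1=0 F2=2 F3=3; commitIndex=2
Op 8: F0 acks idx 2 -> match: F0=2 F1=0 F2=2 F3=3; commitIndex=2

Answer: 6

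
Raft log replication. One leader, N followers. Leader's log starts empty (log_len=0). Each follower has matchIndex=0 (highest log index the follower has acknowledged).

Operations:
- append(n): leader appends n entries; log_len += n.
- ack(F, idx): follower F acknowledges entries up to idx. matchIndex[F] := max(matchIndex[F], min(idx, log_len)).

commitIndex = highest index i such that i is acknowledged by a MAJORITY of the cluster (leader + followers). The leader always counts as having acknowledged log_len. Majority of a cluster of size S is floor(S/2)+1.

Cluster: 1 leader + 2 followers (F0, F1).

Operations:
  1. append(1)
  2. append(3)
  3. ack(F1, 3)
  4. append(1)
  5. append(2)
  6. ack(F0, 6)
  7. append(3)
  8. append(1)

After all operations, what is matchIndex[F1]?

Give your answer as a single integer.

Answer: 3

Derivation:
Op 1: append 1 -> log_len=1
Op 2: append 3 -> log_len=4
Op 3: F1 acks idx 3 -> match: F0=0 F1=3; commitIndex=3
Op 4: append 1 -> log_len=5
Op 5: append 2 -> log_len=7
Op 6: F0 acks idx 6 -> match: F0=6 F1=3; commitIndex=6
Op 7: append 3 -> log_len=10
Op 8: append 1 -> log_len=11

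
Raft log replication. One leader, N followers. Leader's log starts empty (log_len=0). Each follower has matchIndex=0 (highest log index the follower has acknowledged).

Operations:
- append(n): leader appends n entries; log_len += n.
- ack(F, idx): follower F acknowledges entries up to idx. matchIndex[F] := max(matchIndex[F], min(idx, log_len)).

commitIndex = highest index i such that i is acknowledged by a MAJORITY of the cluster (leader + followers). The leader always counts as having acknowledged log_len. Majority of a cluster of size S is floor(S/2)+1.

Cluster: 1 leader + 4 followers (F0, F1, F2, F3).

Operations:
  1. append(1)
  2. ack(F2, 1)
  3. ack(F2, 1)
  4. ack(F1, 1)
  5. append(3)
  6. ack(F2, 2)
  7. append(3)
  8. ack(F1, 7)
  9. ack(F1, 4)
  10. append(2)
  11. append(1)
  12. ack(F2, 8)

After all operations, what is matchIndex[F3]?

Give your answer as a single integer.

Answer: 0

Derivation:
Op 1: append 1 -> log_len=1
Op 2: F2 acks idx 1 -> match: F0=0 F1=0 F2=1 F3=0; commitIndex=0
Op 3: F2 acks idx 1 -> match: F0=0 F1=0 F2=1 F3=0; commitIndex=0
Op 4: F1 acks idx 1 -> match: F0=0 F1=1 F2=1 F3=0; commitIndex=1
Op 5: append 3 -> log_len=4
Op 6: F2 acks idx 2 -> match: F0=0 F1=1 F2=2 F3=0; commitIndex=1
Op 7: append 3 -> log_len=7
Op 8: F1 acks idx 7 -> match: F0=0 F1=7 F2=2 F3=0; commitIndex=2
Op 9: F1 acks idx 4 -> match: F0=0 F1=7 F2=2 F3=0; commitIndex=2
Op 10: append 2 -> log_len=9
Op 11: append 1 -> log_len=10
Op 12: F2 acks idx 8 -> match: F0=0 F1=7 F2=8 F3=0; commitIndex=7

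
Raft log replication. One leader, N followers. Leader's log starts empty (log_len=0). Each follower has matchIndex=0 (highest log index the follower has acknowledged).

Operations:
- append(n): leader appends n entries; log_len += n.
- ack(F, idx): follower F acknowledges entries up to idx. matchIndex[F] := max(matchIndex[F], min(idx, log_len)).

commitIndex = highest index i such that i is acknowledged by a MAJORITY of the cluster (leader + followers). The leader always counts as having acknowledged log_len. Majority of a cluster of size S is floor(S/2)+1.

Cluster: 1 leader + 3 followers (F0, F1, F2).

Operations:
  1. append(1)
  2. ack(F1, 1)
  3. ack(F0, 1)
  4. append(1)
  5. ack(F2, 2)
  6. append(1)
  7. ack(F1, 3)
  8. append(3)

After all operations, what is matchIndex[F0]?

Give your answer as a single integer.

Answer: 1

Derivation:
Op 1: append 1 -> log_len=1
Op 2: F1 acks idx 1 -> match: F0=0 F1=1 F2=0; commitIndex=0
Op 3: F0 acks idx 1 -> match: F0=1 F1=1 F2=0; commitIndex=1
Op 4: append 1 -> log_len=2
Op 5: F2 acks idx 2 -> match: F0=1 F1=1 F2=2; commitIndex=1
Op 6: append 1 -> log_len=3
Op 7: F1 acks idx 3 -> match: F0=1 F1=3 F2=2; commitIndex=2
Op 8: append 3 -> log_len=6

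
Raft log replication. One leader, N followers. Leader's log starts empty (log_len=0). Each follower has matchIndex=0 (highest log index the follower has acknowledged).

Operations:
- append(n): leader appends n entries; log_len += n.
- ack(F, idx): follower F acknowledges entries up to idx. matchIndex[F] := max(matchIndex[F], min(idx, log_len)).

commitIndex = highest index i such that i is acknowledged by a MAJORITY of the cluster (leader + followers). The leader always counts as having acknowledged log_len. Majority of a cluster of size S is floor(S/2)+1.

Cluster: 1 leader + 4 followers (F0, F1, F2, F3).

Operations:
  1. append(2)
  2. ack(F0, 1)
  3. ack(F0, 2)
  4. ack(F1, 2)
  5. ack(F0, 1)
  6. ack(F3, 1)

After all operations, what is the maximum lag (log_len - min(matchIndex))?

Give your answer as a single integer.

Answer: 2

Derivation:
Op 1: append 2 -> log_len=2
Op 2: F0 acks idx 1 -> match: F0=1 F1=0 F2=0 F3=0; commitIndex=0
Op 3: F0 acks idx 2 -> match: F0=2 F1=0 F2=0 F3=0; commitIndex=0
Op 4: F1 acks idx 2 -> match: F0=2 F1=2 F2=0 F3=0; commitIndex=2
Op 5: F0 acks idx 1 -> match: F0=2 F1=2 F2=0 F3=0; commitIndex=2
Op 6: F3 acks idx 1 -> match: F0=2 F1=2 F2=0 F3=1; commitIndex=2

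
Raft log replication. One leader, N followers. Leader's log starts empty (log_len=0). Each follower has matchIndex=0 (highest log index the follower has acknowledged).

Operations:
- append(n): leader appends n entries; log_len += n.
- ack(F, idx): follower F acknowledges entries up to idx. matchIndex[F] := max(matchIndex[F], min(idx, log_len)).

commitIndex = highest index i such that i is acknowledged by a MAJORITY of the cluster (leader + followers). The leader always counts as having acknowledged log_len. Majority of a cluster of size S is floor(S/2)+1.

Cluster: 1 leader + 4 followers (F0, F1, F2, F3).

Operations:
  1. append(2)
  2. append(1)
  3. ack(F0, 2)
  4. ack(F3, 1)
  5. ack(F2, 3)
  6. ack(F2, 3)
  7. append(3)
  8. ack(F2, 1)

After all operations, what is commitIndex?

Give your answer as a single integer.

Op 1: append 2 -> log_len=2
Op 2: append 1 -> log_len=3
Op 3: F0 acks idx 2 -> match: F0=2 F1=0 F2=0 F3=0; commitIndex=0
Op 4: F3 acks idx 1 -> match: F0=2 F1=0 F2=0 F3=1; commitIndex=1
Op 5: F2 acks idx 3 -> match: F0=2 F1=0 F2=3 F3=1; commitIndex=2
Op 6: F2 acks idx 3 -> match: F0=2 F1=0 F2=3 F3=1; commitIndex=2
Op 7: append 3 -> log_len=6
Op 8: F2 acks idx 1 -> match: F0=2 F1=0 F2=3 F3=1; commitIndex=2

Answer: 2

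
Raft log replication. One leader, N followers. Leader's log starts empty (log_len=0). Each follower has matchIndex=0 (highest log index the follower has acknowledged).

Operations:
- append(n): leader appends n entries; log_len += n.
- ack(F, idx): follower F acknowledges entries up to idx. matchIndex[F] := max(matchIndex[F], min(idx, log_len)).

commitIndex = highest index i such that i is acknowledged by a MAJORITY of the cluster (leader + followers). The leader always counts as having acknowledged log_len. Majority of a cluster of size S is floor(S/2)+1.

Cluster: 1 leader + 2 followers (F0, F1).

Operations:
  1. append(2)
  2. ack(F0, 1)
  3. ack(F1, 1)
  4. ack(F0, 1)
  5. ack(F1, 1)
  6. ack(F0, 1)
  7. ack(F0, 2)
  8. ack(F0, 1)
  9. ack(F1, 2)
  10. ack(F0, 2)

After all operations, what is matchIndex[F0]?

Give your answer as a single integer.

Answer: 2

Derivation:
Op 1: append 2 -> log_len=2
Op 2: F0 acks idx 1 -> match: F0=1 F1=0; commitIndex=1
Op 3: F1 acks idx 1 -> match: F0=1 F1=1; commitIndex=1
Op 4: F0 acks idx 1 -> match: F0=1 F1=1; commitIndex=1
Op 5: F1 acks idx 1 -> match: F0=1 F1=1; commitIndex=1
Op 6: F0 acks idx 1 -> match: F0=1 F1=1; commitIndex=1
Op 7: F0 acks idx 2 -> match: F0=2 F1=1; commitIndex=2
Op 8: F0 acks idx 1 -> match: F0=2 F1=1; commitIndex=2
Op 9: F1 acks idx 2 -> match: F0=2 F1=2; commitIndex=2
Op 10: F0 acks idx 2 -> match: F0=2 F1=2; commitIndex=2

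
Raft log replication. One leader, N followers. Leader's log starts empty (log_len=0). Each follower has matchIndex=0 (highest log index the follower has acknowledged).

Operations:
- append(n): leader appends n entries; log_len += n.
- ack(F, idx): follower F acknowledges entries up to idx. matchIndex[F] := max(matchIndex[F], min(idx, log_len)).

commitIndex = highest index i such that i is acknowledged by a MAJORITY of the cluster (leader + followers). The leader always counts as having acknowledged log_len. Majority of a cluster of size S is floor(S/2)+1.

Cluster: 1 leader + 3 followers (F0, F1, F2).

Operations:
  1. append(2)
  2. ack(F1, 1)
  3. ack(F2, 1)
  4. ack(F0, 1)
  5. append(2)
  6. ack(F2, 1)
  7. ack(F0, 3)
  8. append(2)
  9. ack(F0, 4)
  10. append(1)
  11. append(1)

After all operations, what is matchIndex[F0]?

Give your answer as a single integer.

Op 1: append 2 -> log_len=2
Op 2: F1 acks idx 1 -> match: F0=0 F1=1 F2=0; commitIndex=0
Op 3: F2 acks idx 1 -> match: F0=0 F1=1 F2=1; commitIndex=1
Op 4: F0 acks idx 1 -> match: F0=1 F1=1 F2=1; commitIndex=1
Op 5: append 2 -> log_len=4
Op 6: F2 acks idx 1 -> match: F0=1 F1=1 F2=1; commitIndex=1
Op 7: F0 acks idx 3 -> match: F0=3 F1=1 F2=1; commitIndex=1
Op 8: append 2 -> log_len=6
Op 9: F0 acks idx 4 -> match: F0=4 F1=1 F2=1; commitIndex=1
Op 10: append 1 -> log_len=7
Op 11: append 1 -> log_len=8

Answer: 4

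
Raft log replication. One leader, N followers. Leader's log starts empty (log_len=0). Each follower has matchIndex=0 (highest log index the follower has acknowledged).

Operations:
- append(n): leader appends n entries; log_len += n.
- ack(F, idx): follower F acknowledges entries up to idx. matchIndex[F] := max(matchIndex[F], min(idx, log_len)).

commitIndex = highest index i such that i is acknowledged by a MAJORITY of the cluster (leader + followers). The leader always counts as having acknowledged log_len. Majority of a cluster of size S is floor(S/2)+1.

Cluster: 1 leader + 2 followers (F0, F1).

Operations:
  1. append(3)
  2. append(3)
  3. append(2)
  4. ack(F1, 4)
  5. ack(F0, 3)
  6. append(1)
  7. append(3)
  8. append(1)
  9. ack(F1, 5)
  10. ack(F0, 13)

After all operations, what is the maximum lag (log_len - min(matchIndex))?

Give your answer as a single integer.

Op 1: append 3 -> log_len=3
Op 2: append 3 -> log_len=6
Op 3: append 2 -> log_len=8
Op 4: F1 acks idx 4 -> match: F0=0 F1=4; commitIndex=4
Op 5: F0 acks idx 3 -> match: F0=3 F1=4; commitIndex=4
Op 6: append 1 -> log_len=9
Op 7: append 3 -> log_len=12
Op 8: append 1 -> log_len=13
Op 9: F1 acks idx 5 -> match: F0=3 F1=5; commitIndex=5
Op 10: F0 acks idx 13 -> match: F0=13 F1=5; commitIndex=13

Answer: 8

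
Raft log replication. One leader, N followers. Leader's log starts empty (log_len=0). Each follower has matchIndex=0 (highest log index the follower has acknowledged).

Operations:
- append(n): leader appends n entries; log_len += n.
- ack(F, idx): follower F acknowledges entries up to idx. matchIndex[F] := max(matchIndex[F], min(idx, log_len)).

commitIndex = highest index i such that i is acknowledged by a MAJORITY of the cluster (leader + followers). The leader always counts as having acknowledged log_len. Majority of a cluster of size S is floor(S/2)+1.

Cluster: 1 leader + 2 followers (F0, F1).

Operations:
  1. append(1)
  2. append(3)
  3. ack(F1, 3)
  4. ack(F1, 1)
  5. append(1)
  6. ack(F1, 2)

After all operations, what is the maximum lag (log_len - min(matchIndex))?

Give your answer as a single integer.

Op 1: append 1 -> log_len=1
Op 2: append 3 -> log_len=4
Op 3: F1 acks idx 3 -> match: F0=0 F1=3; commitIndex=3
Op 4: F1 acks idx 1 -> match: F0=0 F1=3; commitIndex=3
Op 5: append 1 -> log_len=5
Op 6: F1 acks idx 2 -> match: F0=0 F1=3; commitIndex=3

Answer: 5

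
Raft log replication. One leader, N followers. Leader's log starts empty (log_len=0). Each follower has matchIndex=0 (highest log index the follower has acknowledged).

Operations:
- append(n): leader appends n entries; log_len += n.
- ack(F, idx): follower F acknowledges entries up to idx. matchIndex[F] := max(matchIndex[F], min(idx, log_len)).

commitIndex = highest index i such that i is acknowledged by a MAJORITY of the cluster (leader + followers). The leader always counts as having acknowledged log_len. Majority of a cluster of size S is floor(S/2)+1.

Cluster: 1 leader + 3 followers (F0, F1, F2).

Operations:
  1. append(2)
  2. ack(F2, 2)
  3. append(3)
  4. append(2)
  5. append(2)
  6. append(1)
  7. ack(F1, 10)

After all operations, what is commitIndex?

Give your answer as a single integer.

Answer: 2

Derivation:
Op 1: append 2 -> log_len=2
Op 2: F2 acks idx 2 -> match: F0=0 F1=0 F2=2; commitIndex=0
Op 3: append 3 -> log_len=5
Op 4: append 2 -> log_len=7
Op 5: append 2 -> log_len=9
Op 6: append 1 -> log_len=10
Op 7: F1 acks idx 10 -> match: F0=0 F1=10 F2=2; commitIndex=2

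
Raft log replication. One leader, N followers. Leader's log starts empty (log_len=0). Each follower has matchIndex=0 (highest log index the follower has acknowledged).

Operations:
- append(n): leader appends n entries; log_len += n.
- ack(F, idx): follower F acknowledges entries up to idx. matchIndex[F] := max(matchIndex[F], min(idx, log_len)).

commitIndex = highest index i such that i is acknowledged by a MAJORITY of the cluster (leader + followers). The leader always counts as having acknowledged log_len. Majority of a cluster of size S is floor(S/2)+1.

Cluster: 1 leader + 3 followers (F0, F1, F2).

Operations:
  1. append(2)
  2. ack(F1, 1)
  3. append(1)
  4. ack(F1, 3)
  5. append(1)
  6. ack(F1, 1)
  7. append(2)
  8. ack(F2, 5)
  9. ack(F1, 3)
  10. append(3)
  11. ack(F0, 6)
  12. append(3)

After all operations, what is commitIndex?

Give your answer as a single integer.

Answer: 5

Derivation:
Op 1: append 2 -> log_len=2
Op 2: F1 acks idx 1 -> match: F0=0 F1=1 F2=0; commitIndex=0
Op 3: append 1 -> log_len=3
Op 4: F1 acks idx 3 -> match: F0=0 F1=3 F2=0; commitIndex=0
Op 5: append 1 -> log_len=4
Op 6: F1 acks idx 1 -> match: F0=0 F1=3 F2=0; commitIndex=0
Op 7: append 2 -> log_len=6
Op 8: F2 acks idx 5 -> match: F0=0 F1=3 F2=5; commitIndex=3
Op 9: F1 acks idx 3 -> match: F0=0 F1=3 F2=5; commitIndex=3
Op 10: append 3 -> log_len=9
Op 11: F0 acks idx 6 -> match: F0=6 F1=3 F2=5; commitIndex=5
Op 12: append 3 -> log_len=12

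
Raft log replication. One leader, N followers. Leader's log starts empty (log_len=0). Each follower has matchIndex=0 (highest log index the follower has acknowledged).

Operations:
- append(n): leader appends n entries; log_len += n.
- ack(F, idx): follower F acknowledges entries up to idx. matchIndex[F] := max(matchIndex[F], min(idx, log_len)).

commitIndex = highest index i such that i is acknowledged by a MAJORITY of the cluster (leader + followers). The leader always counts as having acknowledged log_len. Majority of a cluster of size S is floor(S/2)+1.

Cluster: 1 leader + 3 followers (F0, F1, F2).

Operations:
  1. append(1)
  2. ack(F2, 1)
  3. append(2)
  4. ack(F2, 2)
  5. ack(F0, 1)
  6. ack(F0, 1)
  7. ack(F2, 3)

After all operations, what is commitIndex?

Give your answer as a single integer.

Op 1: append 1 -> log_len=1
Op 2: F2 acks idx 1 -> match: F0=0 F1=0 F2=1; commitIndex=0
Op 3: append 2 -> log_len=3
Op 4: F2 acks idx 2 -> match: F0=0 F1=0 F2=2; commitIndex=0
Op 5: F0 acks idx 1 -> match: F0=1 F1=0 F2=2; commitIndex=1
Op 6: F0 acks idx 1 -> match: F0=1 F1=0 F2=2; commitIndex=1
Op 7: F2 acks idx 3 -> match: F0=1 F1=0 F2=3; commitIndex=1

Answer: 1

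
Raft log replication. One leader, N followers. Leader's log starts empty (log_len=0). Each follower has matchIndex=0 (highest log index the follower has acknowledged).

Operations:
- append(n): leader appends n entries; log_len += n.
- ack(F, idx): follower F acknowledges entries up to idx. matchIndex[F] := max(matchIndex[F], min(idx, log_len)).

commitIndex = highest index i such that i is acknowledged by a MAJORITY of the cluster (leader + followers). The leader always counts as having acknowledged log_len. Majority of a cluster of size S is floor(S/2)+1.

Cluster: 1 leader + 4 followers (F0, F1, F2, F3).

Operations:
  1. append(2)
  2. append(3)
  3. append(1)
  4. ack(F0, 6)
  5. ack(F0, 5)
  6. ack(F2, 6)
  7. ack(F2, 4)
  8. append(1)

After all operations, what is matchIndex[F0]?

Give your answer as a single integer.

Op 1: append 2 -> log_len=2
Op 2: append 3 -> log_len=5
Op 3: append 1 -> log_len=6
Op 4: F0 acks idx 6 -> match: F0=6 F1=0 F2=0 F3=0; commitIndex=0
Op 5: F0 acks idx 5 -> match: F0=6 F1=0 F2=0 F3=0; commitIndex=0
Op 6: F2 acks idx 6 -> match: F0=6 F1=0 F2=6 F3=0; commitIndex=6
Op 7: F2 acks idx 4 -> match: F0=6 F1=0 F2=6 F3=0; commitIndex=6
Op 8: append 1 -> log_len=7

Answer: 6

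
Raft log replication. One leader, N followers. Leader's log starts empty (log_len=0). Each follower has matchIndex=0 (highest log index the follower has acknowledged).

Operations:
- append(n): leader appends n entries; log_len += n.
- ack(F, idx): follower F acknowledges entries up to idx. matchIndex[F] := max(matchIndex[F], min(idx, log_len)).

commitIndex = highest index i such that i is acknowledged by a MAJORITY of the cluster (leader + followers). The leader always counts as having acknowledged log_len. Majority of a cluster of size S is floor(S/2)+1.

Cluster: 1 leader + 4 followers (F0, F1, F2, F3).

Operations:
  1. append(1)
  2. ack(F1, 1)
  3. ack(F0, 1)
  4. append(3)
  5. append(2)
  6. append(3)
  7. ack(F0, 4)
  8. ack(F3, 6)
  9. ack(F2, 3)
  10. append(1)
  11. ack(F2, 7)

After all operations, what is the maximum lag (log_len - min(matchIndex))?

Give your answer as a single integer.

Op 1: append 1 -> log_len=1
Op 2: F1 acks idx 1 -> match: F0=0 F1=1 F2=0 F3=0; commitIndex=0
Op 3: F0 acks idx 1 -> match: F0=1 F1=1 F2=0 F3=0; commitIndex=1
Op 4: append 3 -> log_len=4
Op 5: append 2 -> log_len=6
Op 6: append 3 -> log_len=9
Op 7: F0 acks idx 4 -> match: F0=4 F1=1 F2=0 F3=0; commitIndex=1
Op 8: F3 acks idx 6 -> match: F0=4 F1=1 F2=0 F3=6; commitIndex=4
Op 9: F2 acks idx 3 -> match: F0=4 F1=1 F2=3 F3=6; commitIndex=4
Op 10: append 1 -> log_len=10
Op 11: F2 acks idx 7 -> match: F0=4 F1=1 F2=7 F3=6; commitIndex=6

Answer: 9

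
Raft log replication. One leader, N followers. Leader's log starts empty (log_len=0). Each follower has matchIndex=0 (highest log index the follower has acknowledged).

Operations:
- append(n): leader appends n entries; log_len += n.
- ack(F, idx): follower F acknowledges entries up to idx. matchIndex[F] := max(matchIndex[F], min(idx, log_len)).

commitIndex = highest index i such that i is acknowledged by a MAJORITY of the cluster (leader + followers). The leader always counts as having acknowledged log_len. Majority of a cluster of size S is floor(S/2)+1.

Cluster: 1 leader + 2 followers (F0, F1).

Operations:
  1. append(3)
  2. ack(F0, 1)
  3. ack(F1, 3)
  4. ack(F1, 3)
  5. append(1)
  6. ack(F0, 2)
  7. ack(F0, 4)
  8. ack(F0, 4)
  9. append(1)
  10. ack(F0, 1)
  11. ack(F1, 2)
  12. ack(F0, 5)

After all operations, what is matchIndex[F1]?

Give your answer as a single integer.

Answer: 3

Derivation:
Op 1: append 3 -> log_len=3
Op 2: F0 acks idx 1 -> match: F0=1 F1=0; commitIndex=1
Op 3: F1 acks idx 3 -> match: F0=1 F1=3; commitIndex=3
Op 4: F1 acks idx 3 -> match: F0=1 F1=3; commitIndex=3
Op 5: append 1 -> log_len=4
Op 6: F0 acks idx 2 -> match: F0=2 F1=3; commitIndex=3
Op 7: F0 acks idx 4 -> match: F0=4 F1=3; commitIndex=4
Op 8: F0 acks idx 4 -> match: F0=4 F1=3; commitIndex=4
Op 9: append 1 -> log_len=5
Op 10: F0 acks idx 1 -> match: F0=4 F1=3; commitIndex=4
Op 11: F1 acks idx 2 -> match: F0=4 F1=3; commitIndex=4
Op 12: F0 acks idx 5 -> match: F0=5 F1=3; commitIndex=5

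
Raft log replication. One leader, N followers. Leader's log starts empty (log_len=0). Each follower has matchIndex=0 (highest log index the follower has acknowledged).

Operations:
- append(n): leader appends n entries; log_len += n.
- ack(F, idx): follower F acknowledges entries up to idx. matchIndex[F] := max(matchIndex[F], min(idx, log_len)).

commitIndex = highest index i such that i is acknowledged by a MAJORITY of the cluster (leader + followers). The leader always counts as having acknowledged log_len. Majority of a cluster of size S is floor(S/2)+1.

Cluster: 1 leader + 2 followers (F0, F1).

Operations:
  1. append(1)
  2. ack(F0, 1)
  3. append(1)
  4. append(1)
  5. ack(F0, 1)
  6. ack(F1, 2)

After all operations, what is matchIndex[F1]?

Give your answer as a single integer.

Answer: 2

Derivation:
Op 1: append 1 -> log_len=1
Op 2: F0 acks idx 1 -> match: F0=1 F1=0; commitIndex=1
Op 3: append 1 -> log_len=2
Op 4: append 1 -> log_len=3
Op 5: F0 acks idx 1 -> match: F0=1 F1=0; commitIndex=1
Op 6: F1 acks idx 2 -> match: F0=1 F1=2; commitIndex=2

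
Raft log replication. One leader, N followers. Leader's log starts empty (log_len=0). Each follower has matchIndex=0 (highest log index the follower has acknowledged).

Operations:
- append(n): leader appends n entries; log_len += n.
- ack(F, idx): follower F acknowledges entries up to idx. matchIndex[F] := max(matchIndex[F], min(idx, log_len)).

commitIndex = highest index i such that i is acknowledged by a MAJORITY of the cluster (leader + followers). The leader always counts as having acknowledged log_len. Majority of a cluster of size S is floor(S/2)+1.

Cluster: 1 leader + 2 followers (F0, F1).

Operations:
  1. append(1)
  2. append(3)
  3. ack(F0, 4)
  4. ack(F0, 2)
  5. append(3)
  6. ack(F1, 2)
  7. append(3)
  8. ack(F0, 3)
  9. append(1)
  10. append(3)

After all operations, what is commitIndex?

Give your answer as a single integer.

Op 1: append 1 -> log_len=1
Op 2: append 3 -> log_len=4
Op 3: F0 acks idx 4 -> match: F0=4 F1=0; commitIndex=4
Op 4: F0 acks idx 2 -> match: F0=4 F1=0; commitIndex=4
Op 5: append 3 -> log_len=7
Op 6: F1 acks idx 2 -> match: F0=4 F1=2; commitIndex=4
Op 7: append 3 -> log_len=10
Op 8: F0 acks idx 3 -> match: F0=4 F1=2; commitIndex=4
Op 9: append 1 -> log_len=11
Op 10: append 3 -> log_len=14

Answer: 4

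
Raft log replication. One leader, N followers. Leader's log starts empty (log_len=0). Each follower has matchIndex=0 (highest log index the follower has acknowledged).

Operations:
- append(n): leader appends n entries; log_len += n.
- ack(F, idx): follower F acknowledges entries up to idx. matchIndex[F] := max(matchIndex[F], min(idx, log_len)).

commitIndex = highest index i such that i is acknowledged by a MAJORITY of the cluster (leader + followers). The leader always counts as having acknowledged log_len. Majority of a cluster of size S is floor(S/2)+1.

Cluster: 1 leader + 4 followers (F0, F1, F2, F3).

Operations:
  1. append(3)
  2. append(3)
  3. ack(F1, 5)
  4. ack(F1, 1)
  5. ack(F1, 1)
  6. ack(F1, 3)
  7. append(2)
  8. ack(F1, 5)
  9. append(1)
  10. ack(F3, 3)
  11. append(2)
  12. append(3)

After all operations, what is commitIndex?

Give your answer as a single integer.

Op 1: append 3 -> log_len=3
Op 2: append 3 -> log_len=6
Op 3: F1 acks idx 5 -> match: F0=0 F1=5 F2=0 F3=0; commitIndex=0
Op 4: F1 acks idx 1 -> match: F0=0 F1=5 F2=0 F3=0; commitIndex=0
Op 5: F1 acks idx 1 -> match: F0=0 F1=5 F2=0 F3=0; commitIndex=0
Op 6: F1 acks idx 3 -> match: F0=0 F1=5 F2=0 F3=0; commitIndex=0
Op 7: append 2 -> log_len=8
Op 8: F1 acks idx 5 -> match: F0=0 F1=5 F2=0 F3=0; commitIndex=0
Op 9: append 1 -> log_len=9
Op 10: F3 acks idx 3 -> match: F0=0 F1=5 F2=0 F3=3; commitIndex=3
Op 11: append 2 -> log_len=11
Op 12: append 3 -> log_len=14

Answer: 3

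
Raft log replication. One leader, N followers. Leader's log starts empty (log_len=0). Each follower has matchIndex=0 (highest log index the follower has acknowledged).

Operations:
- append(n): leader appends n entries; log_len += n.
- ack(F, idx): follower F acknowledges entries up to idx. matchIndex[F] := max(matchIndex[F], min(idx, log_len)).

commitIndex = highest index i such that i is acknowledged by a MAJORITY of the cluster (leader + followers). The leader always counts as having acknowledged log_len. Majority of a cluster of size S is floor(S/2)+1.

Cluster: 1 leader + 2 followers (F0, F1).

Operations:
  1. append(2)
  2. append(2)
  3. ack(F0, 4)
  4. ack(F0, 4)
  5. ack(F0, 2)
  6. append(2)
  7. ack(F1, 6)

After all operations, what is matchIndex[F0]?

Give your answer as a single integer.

Answer: 4

Derivation:
Op 1: append 2 -> log_len=2
Op 2: append 2 -> log_len=4
Op 3: F0 acks idx 4 -> match: F0=4 F1=0; commitIndex=4
Op 4: F0 acks idx 4 -> match: F0=4 F1=0; commitIndex=4
Op 5: F0 acks idx 2 -> match: F0=4 F1=0; commitIndex=4
Op 6: append 2 -> log_len=6
Op 7: F1 acks idx 6 -> match: F0=4 F1=6; commitIndex=6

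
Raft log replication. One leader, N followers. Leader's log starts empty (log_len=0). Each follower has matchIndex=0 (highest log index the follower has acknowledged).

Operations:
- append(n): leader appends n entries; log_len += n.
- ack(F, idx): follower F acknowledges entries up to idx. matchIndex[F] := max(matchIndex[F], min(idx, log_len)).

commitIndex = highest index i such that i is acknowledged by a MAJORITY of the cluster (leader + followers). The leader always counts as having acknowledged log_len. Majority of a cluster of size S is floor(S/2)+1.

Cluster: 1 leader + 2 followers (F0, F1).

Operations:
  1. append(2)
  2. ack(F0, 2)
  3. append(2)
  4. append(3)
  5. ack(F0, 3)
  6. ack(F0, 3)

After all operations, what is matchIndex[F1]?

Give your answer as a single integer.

Answer: 0

Derivation:
Op 1: append 2 -> log_len=2
Op 2: F0 acks idx 2 -> match: F0=2 F1=0; commitIndex=2
Op 3: append 2 -> log_len=4
Op 4: append 3 -> log_len=7
Op 5: F0 acks idx 3 -> match: F0=3 F1=0; commitIndex=3
Op 6: F0 acks idx 3 -> match: F0=3 F1=0; commitIndex=3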